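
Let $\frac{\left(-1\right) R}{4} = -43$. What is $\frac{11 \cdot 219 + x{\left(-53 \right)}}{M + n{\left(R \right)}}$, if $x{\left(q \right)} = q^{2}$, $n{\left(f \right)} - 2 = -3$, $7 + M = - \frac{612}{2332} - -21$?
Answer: $\frac{1521047}{3713} \approx 409.65$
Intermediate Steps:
$R = 172$ ($R = \left(-4\right) \left(-43\right) = 172$)
$M = \frac{8009}{583}$ ($M = -7 - \left(-21 + \frac{612}{2332}\right) = -7 + \left(\left(-612\right) \frac{1}{2332} + 21\right) = -7 + \left(- \frac{153}{583} + 21\right) = -7 + \frac{12090}{583} = \frac{8009}{583} \approx 13.738$)
$n{\left(f \right)} = -1$ ($n{\left(f \right)} = 2 - 3 = -1$)
$\frac{11 \cdot 219 + x{\left(-53 \right)}}{M + n{\left(R \right)}} = \frac{11 \cdot 219 + \left(-53\right)^{2}}{\frac{8009}{583} - 1} = \frac{2409 + 2809}{\frac{7426}{583}} = 5218 \cdot \frac{583}{7426} = \frac{1521047}{3713}$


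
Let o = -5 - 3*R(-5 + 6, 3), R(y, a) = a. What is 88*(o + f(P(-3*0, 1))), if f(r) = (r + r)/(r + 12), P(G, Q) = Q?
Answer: -15840/13 ≈ -1218.5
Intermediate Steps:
f(r) = 2*r/(12 + r) (f(r) = (2*r)/(12 + r) = 2*r/(12 + r))
o = -14 (o = -5 - 3*3 = -5 - 9 = -14)
88*(o + f(P(-3*0, 1))) = 88*(-14 + 2*1/(12 + 1)) = 88*(-14 + 2*1/13) = 88*(-14 + 2*1*(1/13)) = 88*(-14 + 2/13) = 88*(-180/13) = -15840/13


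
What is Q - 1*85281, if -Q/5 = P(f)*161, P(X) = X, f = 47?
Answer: -123116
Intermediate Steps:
Q = -37835 (Q = -235*161 = -5*7567 = -37835)
Q - 1*85281 = -37835 - 1*85281 = -37835 - 85281 = -123116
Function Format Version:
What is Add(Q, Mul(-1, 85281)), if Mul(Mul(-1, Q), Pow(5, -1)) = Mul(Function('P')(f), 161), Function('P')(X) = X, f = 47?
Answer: -123116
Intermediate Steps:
Q = -37835 (Q = Mul(-5, Mul(47, 161)) = Mul(-5, 7567) = -37835)
Add(Q, Mul(-1, 85281)) = Add(-37835, Mul(-1, 85281)) = Add(-37835, -85281) = -123116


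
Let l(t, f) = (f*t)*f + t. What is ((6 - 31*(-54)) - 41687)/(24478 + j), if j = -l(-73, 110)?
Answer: -40007/907851 ≈ -0.044068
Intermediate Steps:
l(t, f) = t + t*f**2 (l(t, f) = t*f**2 + t = t + t*f**2)
j = 883373 (j = -(-73)*(1 + 110**2) = -(-73)*(1 + 12100) = -(-73)*12101 = -1*(-883373) = 883373)
((6 - 31*(-54)) - 41687)/(24478 + j) = ((6 - 31*(-54)) - 41687)/(24478 + 883373) = ((6 + 1674) - 41687)/907851 = (1680 - 41687)*(1/907851) = -40007*1/907851 = -40007/907851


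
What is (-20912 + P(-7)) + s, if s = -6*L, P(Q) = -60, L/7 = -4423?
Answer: 164794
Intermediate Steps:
L = -30961 (L = 7*(-4423) = -30961)
s = 185766 (s = -6*(-30961) = 185766)
(-20912 + P(-7)) + s = (-20912 - 60) + 185766 = -20972 + 185766 = 164794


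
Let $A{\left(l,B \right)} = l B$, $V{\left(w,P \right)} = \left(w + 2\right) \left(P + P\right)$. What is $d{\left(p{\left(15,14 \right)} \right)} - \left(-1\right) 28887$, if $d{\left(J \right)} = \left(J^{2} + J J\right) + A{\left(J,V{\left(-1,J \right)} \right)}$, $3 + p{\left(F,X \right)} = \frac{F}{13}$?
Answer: $\frac{4884207}{169} \approx 28901.0$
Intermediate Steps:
$p{\left(F,X \right)} = -3 + \frac{F}{13}$
$V{\left(w,P \right)} = 2 P \left(2 + w\right)$ ($V{\left(w,P \right)} = \left(2 + w\right) 2 P = 2 P \left(2 + w\right)$)
$A{\left(l,B \right)} = B l$
$d{\left(J \right)} = 4 J^{2}$ ($d{\left(J \right)} = \left(J^{2} + J J\right) + 2 J \left(2 - 1\right) J = \left(J^{2} + J^{2}\right) + 2 J 1 J = 2 J^{2} + 2 J J = 2 J^{2} + 2 J^{2} = 4 J^{2}$)
$d{\left(p{\left(15,14 \right)} \right)} - \left(-1\right) 28887 = 4 \left(-3 + \frac{1}{13} \cdot 15\right)^{2} - \left(-1\right) 28887 = 4 \left(-3 + \frac{15}{13}\right)^{2} - -28887 = 4 \left(- \frac{24}{13}\right)^{2} + 28887 = 4 \cdot \frac{576}{169} + 28887 = \frac{2304}{169} + 28887 = \frac{4884207}{169}$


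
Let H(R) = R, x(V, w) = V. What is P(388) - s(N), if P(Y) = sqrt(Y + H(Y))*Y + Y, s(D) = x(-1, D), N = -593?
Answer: 389 + 776*sqrt(194) ≈ 11197.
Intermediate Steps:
s(D) = -1
P(Y) = Y + sqrt(2)*Y**(3/2) (P(Y) = sqrt(Y + Y)*Y + Y = sqrt(2*Y)*Y + Y = (sqrt(2)*sqrt(Y))*Y + Y = sqrt(2)*Y**(3/2) + Y = Y + sqrt(2)*Y**(3/2))
P(388) - s(N) = (388 + sqrt(2)*388**(3/2)) - 1*(-1) = (388 + sqrt(2)*(776*sqrt(97))) + 1 = (388 + 776*sqrt(194)) + 1 = 389 + 776*sqrt(194)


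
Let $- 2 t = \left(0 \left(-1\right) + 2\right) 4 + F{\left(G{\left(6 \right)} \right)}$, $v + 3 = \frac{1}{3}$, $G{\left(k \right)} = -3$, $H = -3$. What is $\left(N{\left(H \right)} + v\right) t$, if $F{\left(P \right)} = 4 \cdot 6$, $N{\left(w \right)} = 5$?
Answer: $- \frac{112}{3} \approx -37.333$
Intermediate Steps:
$F{\left(P \right)} = 24$
$v = - \frac{8}{3}$ ($v = -3 + \frac{1}{3} = - \frac{8}{3} \approx -2.6667$)
$t = -16$ ($t = - \frac{\left(0 \left(-1\right) + 2\right) 4 + 24}{2} = - \frac{\left(0 + 2\right) 4 + 24}{2} = - \frac{2 \cdot 4 + 24}{2} = - \frac{8 + 24}{2} = \left(- \frac{1}{2}\right) 32 = -16$)
$\left(N{\left(H \right)} + v\right) t = \left(5 - \frac{8}{3}\right) \left(-16\right) = \frac{7}{3} \left(-16\right) = - \frac{112}{3}$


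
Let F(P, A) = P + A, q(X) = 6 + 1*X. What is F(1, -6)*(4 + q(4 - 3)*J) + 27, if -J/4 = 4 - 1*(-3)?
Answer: 987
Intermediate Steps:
q(X) = 6 + X
J = -28 (J = -4*(4 - 1*(-3)) = -4*(4 + 3) = -4*7 = -28)
F(P, A) = A + P
F(1, -6)*(4 + q(4 - 3)*J) + 27 = (-6 + 1)*(4 + (6 + (4 - 3))*(-28)) + 27 = -5*(4 + (6 + 1)*(-28)) + 27 = -5*(4 + 7*(-28)) + 27 = -5*(4 - 196) + 27 = -5*(-192) + 27 = 960 + 27 = 987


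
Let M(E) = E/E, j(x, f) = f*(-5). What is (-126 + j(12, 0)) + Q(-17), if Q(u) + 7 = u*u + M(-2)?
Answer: 157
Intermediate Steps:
j(x, f) = -5*f
M(E) = 1
Q(u) = -6 + u² (Q(u) = -7 + (u*u + 1) = -7 + (u² + 1) = -7 + (1 + u²) = -6 + u²)
(-126 + j(12, 0)) + Q(-17) = (-126 - 5*0) + (-6 + (-17)²) = (-126 + 0) + (-6 + 289) = -126 + 283 = 157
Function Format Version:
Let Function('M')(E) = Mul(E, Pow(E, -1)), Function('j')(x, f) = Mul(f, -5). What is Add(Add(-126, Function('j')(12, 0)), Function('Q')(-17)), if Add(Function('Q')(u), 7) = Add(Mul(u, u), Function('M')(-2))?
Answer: 157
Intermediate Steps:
Function('j')(x, f) = Mul(-5, f)
Function('M')(E) = 1
Function('Q')(u) = Add(-6, Pow(u, 2)) (Function('Q')(u) = Add(-7, Add(Mul(u, u), 1)) = Add(-7, Add(Pow(u, 2), 1)) = Add(-7, Add(1, Pow(u, 2))) = Add(-6, Pow(u, 2)))
Add(Add(-126, Function('j')(12, 0)), Function('Q')(-17)) = Add(Add(-126, Mul(-5, 0)), Add(-6, Pow(-17, 2))) = Add(Add(-126, 0), Add(-6, 289)) = Add(-126, 283) = 157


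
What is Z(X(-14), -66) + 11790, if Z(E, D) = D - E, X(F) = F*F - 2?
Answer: 11530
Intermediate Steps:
X(F) = -2 + F**2 (X(F) = F**2 - 2 = -2 + F**2)
Z(X(-14), -66) + 11790 = (-66 - (-2 + (-14)**2)) + 11790 = (-66 - (-2 + 196)) + 11790 = (-66 - 1*194) + 11790 = (-66 - 194) + 11790 = -260 + 11790 = 11530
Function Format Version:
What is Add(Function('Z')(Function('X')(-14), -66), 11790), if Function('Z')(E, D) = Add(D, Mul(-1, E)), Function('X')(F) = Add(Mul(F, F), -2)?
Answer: 11530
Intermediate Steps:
Function('X')(F) = Add(-2, Pow(F, 2)) (Function('X')(F) = Add(Pow(F, 2), -2) = Add(-2, Pow(F, 2)))
Add(Function('Z')(Function('X')(-14), -66), 11790) = Add(Add(-66, Mul(-1, Add(-2, Pow(-14, 2)))), 11790) = Add(Add(-66, Mul(-1, Add(-2, 196))), 11790) = Add(Add(-66, Mul(-1, 194)), 11790) = Add(Add(-66, -194), 11790) = Add(-260, 11790) = 11530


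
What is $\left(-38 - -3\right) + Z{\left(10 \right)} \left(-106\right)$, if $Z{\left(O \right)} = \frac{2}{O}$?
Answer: $- \frac{281}{5} \approx -56.2$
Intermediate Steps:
$\left(-38 - -3\right) + Z{\left(10 \right)} \left(-106\right) = \left(-38 - -3\right) + \frac{2}{10} \left(-106\right) = \left(-38 + 3\right) + 2 \cdot \frac{1}{10} \left(-106\right) = -35 + \frac{1}{5} \left(-106\right) = -35 - \frac{106}{5} = - \frac{281}{5}$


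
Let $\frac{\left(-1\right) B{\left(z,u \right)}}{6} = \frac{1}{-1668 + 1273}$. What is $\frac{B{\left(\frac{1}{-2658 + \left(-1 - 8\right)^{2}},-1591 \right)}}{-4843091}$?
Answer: $- \frac{6}{1913020945} \approx -3.1364 \cdot 10^{-9}$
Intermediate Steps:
$B{\left(z,u \right)} = \frac{6}{395}$ ($B{\left(z,u \right)} = - \frac{6}{-1668 + 1273} = - \frac{6}{-395} = \left(-6\right) \left(- \frac{1}{395}\right) = \frac{6}{395}$)
$\frac{B{\left(\frac{1}{-2658 + \left(-1 - 8\right)^{2}},-1591 \right)}}{-4843091} = \frac{6}{395 \left(-4843091\right)} = \frac{6}{395} \left(- \frac{1}{4843091}\right) = - \frac{6}{1913020945}$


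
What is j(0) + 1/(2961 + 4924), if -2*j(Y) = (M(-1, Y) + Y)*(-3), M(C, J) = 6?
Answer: 70966/7885 ≈ 9.0001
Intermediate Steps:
j(Y) = 9 + 3*Y/2 (j(Y) = -(6 + Y)*(-3)/2 = -(-18 - 3*Y)/2 = 9 + 3*Y/2)
j(0) + 1/(2961 + 4924) = (9 + (3/2)*0) + 1/(2961 + 4924) = (9 + 0) + 1/7885 = 9 + 1/7885 = 70966/7885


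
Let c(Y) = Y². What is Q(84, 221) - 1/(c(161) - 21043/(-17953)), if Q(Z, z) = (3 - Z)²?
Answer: 3053363122163/465380756 ≈ 6561.0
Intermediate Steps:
Q(84, 221) - 1/(c(161) - 21043/(-17953)) = (-3 + 84)² - 1/(161² - 21043/(-17953)) = 81² - 1/(25921 - 21043*(-1/17953)) = 6561 - 1/(25921 + 21043/17953) = 6561 - 1/465380756/17953 = 6561 - 1*17953/465380756 = 6561 - 17953/465380756 = 3053363122163/465380756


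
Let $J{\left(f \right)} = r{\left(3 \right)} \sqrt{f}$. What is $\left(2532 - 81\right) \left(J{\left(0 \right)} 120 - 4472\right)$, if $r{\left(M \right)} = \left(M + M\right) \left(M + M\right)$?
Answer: $-10960872$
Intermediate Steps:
$r{\left(M \right)} = 4 M^{2}$ ($r{\left(M \right)} = 2 M 2 M = 4 M^{2}$)
$J{\left(f \right)} = 36 \sqrt{f}$ ($J{\left(f \right)} = 4 \cdot 3^{2} \sqrt{f} = 4 \cdot 9 \sqrt{f} = 36 \sqrt{f}$)
$\left(2532 - 81\right) \left(J{\left(0 \right)} 120 - 4472\right) = \left(2532 - 81\right) \left(36 \sqrt{0} \cdot 120 - 4472\right) = 2451 \left(36 \cdot 0 \cdot 120 - 4472\right) = 2451 \left(0 \cdot 120 - 4472\right) = 2451 \left(0 - 4472\right) = 2451 \left(-4472\right) = -10960872$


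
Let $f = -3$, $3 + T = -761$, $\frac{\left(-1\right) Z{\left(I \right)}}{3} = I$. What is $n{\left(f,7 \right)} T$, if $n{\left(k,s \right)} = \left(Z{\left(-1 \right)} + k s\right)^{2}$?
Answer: $-247536$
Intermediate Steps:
$Z{\left(I \right)} = - 3 I$
$T = -764$ ($T = -3 - 761 = -764$)
$n{\left(k,s \right)} = \left(3 + k s\right)^{2}$ ($n{\left(k,s \right)} = \left(\left(-3\right) \left(-1\right) + k s\right)^{2} = \left(3 + k s\right)^{2}$)
$n{\left(f,7 \right)} T = \left(3 - 21\right)^{2} \left(-764\right) = \left(-18\right)^{2} \left(-764\right) = 324 \left(-764\right) = -247536$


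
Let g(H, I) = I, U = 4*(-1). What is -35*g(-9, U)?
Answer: 140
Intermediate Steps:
U = -4
-35*g(-9, U) = -35*(-4) = 140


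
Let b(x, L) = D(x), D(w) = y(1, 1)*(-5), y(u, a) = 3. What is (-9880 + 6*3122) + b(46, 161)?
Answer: 8837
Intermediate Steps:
D(w) = -15 (D(w) = 3*(-5) = -15)
b(x, L) = -15
(-9880 + 6*3122) + b(46, 161) = (-9880 + 6*3122) - 15 = (-9880 + 18732) - 15 = 8852 - 15 = 8837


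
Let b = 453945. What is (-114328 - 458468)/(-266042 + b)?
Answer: -572796/187903 ≈ -3.0484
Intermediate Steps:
(-114328 - 458468)/(-266042 + b) = (-114328 - 458468)/(-266042 + 453945) = -572796/187903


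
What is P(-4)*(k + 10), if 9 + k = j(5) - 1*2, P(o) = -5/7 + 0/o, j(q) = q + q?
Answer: -45/7 ≈ -6.4286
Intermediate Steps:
j(q) = 2*q
P(o) = -5/7 (P(o) = -5*1/7 + 0 = -5/7 + 0 = -5/7)
k = -1 (k = -9 + (2*5 - 1*2) = -9 + (10 - 2) = -9 + 8 = -1)
P(-4)*(k + 10) = -5*(-1 + 10)/7 = -5/7*9 = -45/7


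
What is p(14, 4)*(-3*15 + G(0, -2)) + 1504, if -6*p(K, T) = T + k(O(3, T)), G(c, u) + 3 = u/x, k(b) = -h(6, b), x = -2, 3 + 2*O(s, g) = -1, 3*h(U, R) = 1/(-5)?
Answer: 138227/90 ≈ 1535.9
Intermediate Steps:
h(U, R) = -1/15 (h(U, R) = (1/3)/(-5) = (1/3)*(-1/5) = -1/15)
O(s, g) = -2 (O(s, g) = -3/2 + (1/2)*(-1) = -3/2 - 1/2 = -2)
k(b) = 1/15 (k(b) = -1*(-1/15) = 1/15)
G(c, u) = -3 - u/2 (G(c, u) = -3 + u/(-2) = -3 + u*(-1/2) = -3 - u/2)
p(K, T) = -1/90 - T/6 (p(K, T) = -(T + 1/15)/6 = -(1/15 + T)/6 = -1/90 - T/6)
p(14, 4)*(-3*15 + G(0, -2)) + 1504 = (-1/90 - 1/6*4)*(-3*15 + (-3 - 1/2*(-2))) + 1504 = (-1/90 - 2/3)*(-45 + (-3 + 1)) + 1504 = -61*(-45 - 2)/90 + 1504 = -61/90*(-47) + 1504 = 2867/90 + 1504 = 138227/90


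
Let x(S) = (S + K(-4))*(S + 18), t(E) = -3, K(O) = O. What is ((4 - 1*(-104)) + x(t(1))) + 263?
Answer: 266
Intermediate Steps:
x(S) = (-4 + S)*(18 + S) (x(S) = (S - 4)*(S + 18) = (-4 + S)*(18 + S))
((4 - 1*(-104)) + x(t(1))) + 263 = ((4 - 1*(-104)) + (-72 + (-3)² + 14*(-3))) + 263 = ((4 + 104) + (-72 + 9 - 42)) + 263 = (108 - 105) + 263 = 3 + 263 = 266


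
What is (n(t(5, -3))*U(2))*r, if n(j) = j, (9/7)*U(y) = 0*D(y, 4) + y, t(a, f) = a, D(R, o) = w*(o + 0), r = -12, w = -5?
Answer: -280/3 ≈ -93.333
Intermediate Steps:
D(R, o) = -5*o (D(R, o) = -5*(o + 0) = -5*o)
U(y) = 7*y/9 (U(y) = 7*(0*(-5*4) + y)/9 = 7*(0*(-20) + y)/9 = 7*(0 + y)/9 = 7*y/9)
(n(t(5, -3))*U(2))*r = (5*((7/9)*2))*(-12) = (5*(14/9))*(-12) = (70/9)*(-12) = -280/3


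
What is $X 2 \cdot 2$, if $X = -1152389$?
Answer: $-4609556$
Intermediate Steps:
$X 2 \cdot 2 = - 1152389 \cdot 2 \cdot 2 = \left(-1152389\right) 4 = -4609556$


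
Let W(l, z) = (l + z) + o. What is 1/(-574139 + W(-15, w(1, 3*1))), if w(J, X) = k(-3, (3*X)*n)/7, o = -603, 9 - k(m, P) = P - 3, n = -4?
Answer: -7/4023251 ≈ -1.7399e-6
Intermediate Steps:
k(m, P) = 12 - P (k(m, P) = 9 - (P - 3) = 9 - (-3 + P) = 9 + (3 - P) = 12 - P)
w(J, X) = 12/7 + 12*X/7 (w(J, X) = (12 - 3*X*(-4))/7 = (12 - (-12)*X)*(1/7) = (12 + 12*X)*(1/7) = 12/7 + 12*X/7)
W(l, z) = -603 + l + z (W(l, z) = (l + z) - 603 = -603 + l + z)
1/(-574139 + W(-15, w(1, 3*1))) = 1/(-574139 + (-603 - 15 + (12/7 + 12*(3*1)/7))) = 1/(-574139 + (-603 - 15 + (12/7 + (12/7)*3))) = 1/(-574139 + (-603 - 15 + (12/7 + 36/7))) = 1/(-574139 + (-603 - 15 + 48/7)) = 1/(-574139 - 4278/7) = 1/(-4023251/7) = -7/4023251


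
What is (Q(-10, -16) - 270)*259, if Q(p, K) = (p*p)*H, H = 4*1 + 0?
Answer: 33670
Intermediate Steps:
H = 4 (H = 4 + 0 = 4)
Q(p, K) = 4*p**2 (Q(p, K) = (p*p)*4 = p**2*4 = 4*p**2)
(Q(-10, -16) - 270)*259 = (4*(-10)**2 - 270)*259 = (4*100 - 270)*259 = (400 - 270)*259 = 130*259 = 33670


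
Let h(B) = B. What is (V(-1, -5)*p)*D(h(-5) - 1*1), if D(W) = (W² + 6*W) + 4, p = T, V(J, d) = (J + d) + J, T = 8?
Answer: -224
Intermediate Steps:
V(J, d) = d + 2*J
p = 8
D(W) = 4 + W² + 6*W
(V(-1, -5)*p)*D(h(-5) - 1*1) = ((-5 + 2*(-1))*8)*(4 + (-5 - 1*1)² + 6*(-5 - 1*1)) = ((-5 - 2)*8)*(4 + (-5 - 1)² + 6*(-5 - 1)) = (-7*8)*(4 + (-6)² + 6*(-6)) = -56*(4 + 36 - 36) = -56*4 = -224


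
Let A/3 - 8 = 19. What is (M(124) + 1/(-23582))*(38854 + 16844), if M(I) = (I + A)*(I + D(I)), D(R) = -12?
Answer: 15078638281431/11791 ≈ 1.2788e+9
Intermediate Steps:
A = 81 (A = 24 + 3*19 = 24 + 57 = 81)
M(I) = (-12 + I)*(81 + I) (M(I) = (I + 81)*(I - 12) = (81 + I)*(-12 + I) = (-12 + I)*(81 + I))
(M(124) + 1/(-23582))*(38854 + 16844) = ((-972 + 124² + 69*124) + 1/(-23582))*(38854 + 16844) = ((-972 + 15376 + 8556) - 1/23582)*55698 = (22960 - 1/23582)*55698 = (541442719/23582)*55698 = 15078638281431/11791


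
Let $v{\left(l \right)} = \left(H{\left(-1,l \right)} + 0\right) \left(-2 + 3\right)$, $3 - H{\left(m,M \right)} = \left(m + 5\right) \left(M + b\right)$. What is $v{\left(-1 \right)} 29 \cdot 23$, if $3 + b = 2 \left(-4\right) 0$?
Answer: $12673$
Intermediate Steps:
$b = -3$ ($b = -3 + 2 \left(-4\right) 0 = -3 - 0 = -3 + 0 = -3$)
$H{\left(m,M \right)} = 3 - \left(-3 + M\right) \left(5 + m\right)$ ($H{\left(m,M \right)} = 3 - \left(m + 5\right) \left(M - 3\right) = 3 - \left(5 + m\right) \left(-3 + M\right) = 3 - \left(-3 + M\right) \left(5 + m\right)$)
$v{\left(l \right)} = 15 - 4 l$ ($v{\left(l \right)} = \left(\left(18 - 5 l + 3 \left(-1\right) - l \left(-1\right)\right) + 0\right) \left(-2 + 3\right) = \left(\left(18 - 5 l - 3 + l\right) + 0\right) 1 = \left(\left(15 - 4 l\right) + 0\right) 1 = \left(15 - 4 l\right) 1 = 15 - 4 l$)
$v{\left(-1 \right)} 29 \cdot 23 = \left(15 - -4\right) 29 \cdot 23 = \left(15 + 4\right) 29 \cdot 23 = 19 \cdot 29 \cdot 23 = 551 \cdot 23 = 12673$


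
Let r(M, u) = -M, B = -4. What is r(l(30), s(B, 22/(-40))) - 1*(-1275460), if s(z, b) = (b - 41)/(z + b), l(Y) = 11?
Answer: 1275449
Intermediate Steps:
s(z, b) = (-41 + b)/(b + z)
r(l(30), s(B, 22/(-40))) - 1*(-1275460) = -1*11 - 1*(-1275460) = -11 + 1275460 = 1275449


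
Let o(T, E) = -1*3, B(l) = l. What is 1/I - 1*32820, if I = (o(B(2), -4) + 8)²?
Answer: -820499/25 ≈ -32820.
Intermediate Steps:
o(T, E) = -3
I = 25 (I = (-3 + 8)² = 5² = 25)
1/I - 1*32820 = 1/25 - 1*32820 = 1/25 - 32820 = -820499/25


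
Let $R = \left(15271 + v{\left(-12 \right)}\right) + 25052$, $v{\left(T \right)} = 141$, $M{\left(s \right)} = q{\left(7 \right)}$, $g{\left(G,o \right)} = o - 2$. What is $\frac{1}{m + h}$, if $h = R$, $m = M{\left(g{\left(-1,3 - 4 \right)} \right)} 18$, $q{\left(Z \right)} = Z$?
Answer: $\frac{1}{40590} \approx 2.4637 \cdot 10^{-5}$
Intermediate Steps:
$g{\left(G,o \right)} = -2 + o$
$M{\left(s \right)} = 7$
$m = 126$ ($m = 7 \cdot 18 = 126$)
$R = 40464$ ($R = \left(15271 + 141\right) + 25052 = 15412 + 25052 = 40464$)
$h = 40464$
$\frac{1}{m + h} = \frac{1}{126 + 40464} = \frac{1}{40590}$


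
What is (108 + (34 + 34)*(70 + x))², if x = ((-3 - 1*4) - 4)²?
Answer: 171505216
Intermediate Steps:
x = 121 (x = ((-3 - 4) - 4)² = (-7 - 4)² = (-11)² = 121)
(108 + (34 + 34)*(70 + x))² = (108 + (34 + 34)*(70 + 121))² = (108 + 68*191)² = (108 + 12988)² = 13096² = 171505216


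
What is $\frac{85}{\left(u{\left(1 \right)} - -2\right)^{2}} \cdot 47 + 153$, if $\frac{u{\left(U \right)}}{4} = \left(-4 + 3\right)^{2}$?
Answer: $\frac{9503}{36} \approx 263.97$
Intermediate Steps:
$u{\left(U \right)} = 4$ ($u{\left(U \right)} = 4 \left(-4 + 3\right)^{2} = 4 \left(-1\right)^{2} = 4 \cdot 1 = 4$)
$\frac{85}{\left(u{\left(1 \right)} - -2\right)^{2}} \cdot 47 + 153 = \frac{85}{\left(4 - -2\right)^{2}} \cdot 47 + 153 = \frac{85}{\left(4 + \left(-1 + 3\right)\right)^{2}} \cdot 47 + 153 = \frac{85}{\left(4 + 2\right)^{2}} \cdot 47 + 153 = \frac{85}{6^{2}} \cdot 47 + 153 = \frac{85}{36} \cdot 47 + 153 = \frac{3995}{36} + 153 = \frac{9503}{36}$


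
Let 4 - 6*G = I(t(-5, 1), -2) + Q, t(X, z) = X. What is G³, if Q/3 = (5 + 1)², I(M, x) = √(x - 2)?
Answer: -(52 + I)³/27 ≈ -5201.9 - 300.41*I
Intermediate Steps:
I(M, x) = √(-2 + x)
Q = 108 (Q = 3*(5 + 1)² = 3*6² = 3*36 = 108)
G = -52/3 - I/3 (G = ⅔ - (√(-2 - 2) + 108)/6 = ⅔ - (√(-4) + 108)/6 = ⅔ - (2*I + 108)/6 = ⅔ - (108 + 2*I)/6 = ⅔ + (-18 - I/3) = -52/3 - I/3 ≈ -17.333 - 0.33333*I)
G³ = (-52/3 - I/3)³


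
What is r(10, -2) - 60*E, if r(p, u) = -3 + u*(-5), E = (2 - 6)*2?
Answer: 487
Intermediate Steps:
E = -8 (E = -4*2 = -8)
r(p, u) = -3 - 5*u
r(10, -2) - 60*E = (-3 - 5*(-2)) - 60*(-8) = (-3 + 10) + 480 = 7 + 480 = 487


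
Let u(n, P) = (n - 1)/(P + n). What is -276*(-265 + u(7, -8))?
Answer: 74796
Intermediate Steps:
u(n, P) = (-1 + n)/(P + n)
-276*(-265 + u(7, -8)) = -276*(-265 + (-1 + 7)/(-8 + 7)) = -276*(-265 + 6/(-1)) = -276*(-265 - 1*6) = -276*(-265 - 6) = -276*(-271) = 74796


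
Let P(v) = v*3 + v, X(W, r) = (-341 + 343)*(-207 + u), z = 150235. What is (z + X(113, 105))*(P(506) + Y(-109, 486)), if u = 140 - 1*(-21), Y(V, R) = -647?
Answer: 206746911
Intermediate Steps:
u = 161 (u = 140 + 21 = 161)
X(W, r) = -92 (X(W, r) = (-341 + 343)*(-207 + 161) = 2*(-46) = -92)
P(v) = 4*v (P(v) = 3*v + v = 4*v)
(z + X(113, 105))*(P(506) + Y(-109, 486)) = (150235 - 92)*(4*506 - 647) = 150143*(2024 - 647) = 150143*1377 = 206746911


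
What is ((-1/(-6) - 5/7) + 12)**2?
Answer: 231361/1764 ≈ 131.16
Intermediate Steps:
((-1/(-6) - 5/7) + 12)**2 = ((-1*(-1/6) - 5*1/7) + 12)**2 = ((1/6 - 5/7) + 12)**2 = (-23/42 + 12)**2 = (481/42)**2 = 231361/1764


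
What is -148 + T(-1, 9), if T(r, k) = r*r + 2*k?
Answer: -129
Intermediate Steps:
T(r, k) = r**2 + 2*k
-148 + T(-1, 9) = -148 + ((-1)**2 + 2*9) = -148 + (1 + 18) = -148 + 19 = -129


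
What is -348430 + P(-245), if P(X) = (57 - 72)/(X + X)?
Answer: -34146137/98 ≈ -3.4843e+5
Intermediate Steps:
P(X) = -15/(2*X) (P(X) = -15*1/(2*X) = -15/(2*X))
-348430 + P(-245) = -348430 - 15/2/(-245) = -348430 - 15/2*(-1/245) = -348430 + 3/98 = -34146137/98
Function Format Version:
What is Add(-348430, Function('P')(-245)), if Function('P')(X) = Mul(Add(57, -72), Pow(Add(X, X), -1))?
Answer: Rational(-34146137, 98) ≈ -3.4843e+5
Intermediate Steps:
Function('P')(X) = Mul(Rational(-15, 2), Pow(X, -1)) (Function('P')(X) = Mul(-15, Pow(Mul(2, X), -1)) = Mul(-15, Mul(Rational(1, 2), Pow(X, -1))) = Mul(Rational(-15, 2), Pow(X, -1)))
Add(-348430, Function('P')(-245)) = Add(-348430, Mul(Rational(-15, 2), Pow(-245, -1))) = Add(-348430, Mul(Rational(-15, 2), Rational(-1, 245))) = Add(-348430, Rational(3, 98)) = Rational(-34146137, 98)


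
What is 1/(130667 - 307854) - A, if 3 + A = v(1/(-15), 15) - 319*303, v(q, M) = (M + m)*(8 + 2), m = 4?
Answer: 17093229889/177187 ≈ 96470.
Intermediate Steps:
v(q, M) = 40 + 10*M (v(q, M) = (M + 4)*(8 + 2) = (4 + M)*10 = 40 + 10*M)
A = -96470 (A = -3 + ((40 + 10*15) - 319*303) = -3 + ((40 + 150) - 96657) = -3 + (190 - 96657) = -3 - 96467 = -96470)
1/(130667 - 307854) - A = 1/(130667 - 307854) - 1*(-96470) = 1/(-177187) + 96470 = -1/177187 + 96470 = 17093229889/177187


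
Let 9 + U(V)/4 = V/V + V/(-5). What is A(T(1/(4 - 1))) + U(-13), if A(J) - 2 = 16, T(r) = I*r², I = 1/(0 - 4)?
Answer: -18/5 ≈ -3.6000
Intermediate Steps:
U(V) = -32 - 4*V/5 (U(V) = -36 + 4*(V/V + V/(-5)) = -36 + 4*(1 + V*(-⅕)) = -36 + 4*(1 - V/5) = -36 + (4 - 4*V/5) = -32 - 4*V/5)
I = -¼ (I = 1/(-4) = -¼ ≈ -0.25000)
T(r) = -r²/4
A(J) = 18 (A(J) = 2 + 16 = 18)
A(T(1/(4 - 1))) + U(-13) = 18 + (-32 - ⅘*(-13)) = 18 + (-32 + 52/5) = 18 - 108/5 = -18/5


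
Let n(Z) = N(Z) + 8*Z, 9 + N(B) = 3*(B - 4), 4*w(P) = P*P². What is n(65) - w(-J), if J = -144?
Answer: -745802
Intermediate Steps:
w(P) = P³/4 (w(P) = (P*P²)/4 = P³/4)
N(B) = -21 + 3*B (N(B) = -9 + 3*(B - 4) = -9 + 3*(-4 + B) = -9 + (-12 + 3*B) = -21 + 3*B)
n(Z) = -21 + 11*Z (n(Z) = (-21 + 3*Z) + 8*Z = -21 + 11*Z)
n(65) - w(-J) = (-21 + 11*65) - (-1*(-144))³/4 = (-21 + 715) - 144³/4 = 694 - 2985984/4 = 694 - 1*746496 = 694 - 746496 = -745802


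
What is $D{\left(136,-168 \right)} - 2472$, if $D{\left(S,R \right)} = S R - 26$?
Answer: $-25346$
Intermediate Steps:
$D{\left(S,R \right)} = -26 + R S$ ($D{\left(S,R \right)} = R S - 26 = -26 + R S$)
$D{\left(136,-168 \right)} - 2472 = \left(-26 - 22848\right) - 2472 = -22874 - 2472 = -25346$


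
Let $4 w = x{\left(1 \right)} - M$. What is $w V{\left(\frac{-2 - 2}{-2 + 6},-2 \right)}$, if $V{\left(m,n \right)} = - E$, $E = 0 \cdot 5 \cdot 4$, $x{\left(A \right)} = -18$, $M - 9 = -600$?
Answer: $0$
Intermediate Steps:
$M = -591$ ($M = 9 - 600 = -591$)
$w = \frac{573}{4}$ ($w = \frac{-18 - -591}{4} = \frac{-18 + 591}{4} = \frac{1}{4} \cdot 573 = \frac{573}{4} \approx 143.25$)
$E = 0$ ($E = 0 \cdot 4 = 0$)
$V{\left(m,n \right)} = 0$ ($V{\left(m,n \right)} = \left(-1\right) 0 = 0$)
$w V{\left(\frac{-2 - 2}{-2 + 6},-2 \right)} = \frac{573}{4} \cdot 0 = 0$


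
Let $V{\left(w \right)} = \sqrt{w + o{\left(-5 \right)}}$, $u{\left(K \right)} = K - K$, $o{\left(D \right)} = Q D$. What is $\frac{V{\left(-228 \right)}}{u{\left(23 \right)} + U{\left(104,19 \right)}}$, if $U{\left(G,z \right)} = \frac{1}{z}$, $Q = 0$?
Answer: $38 i \sqrt{57} \approx 286.89 i$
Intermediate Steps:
$o{\left(D \right)} = 0$ ($o{\left(D \right)} = 0 D = 0$)
$u{\left(K \right)} = 0$
$V{\left(w \right)} = \sqrt{w}$ ($V{\left(w \right)} = \sqrt{w + 0} = \sqrt{w}$)
$\frac{V{\left(-228 \right)}}{u{\left(23 \right)} + U{\left(104,19 \right)}} = \frac{\sqrt{-228}}{0 + \frac{1}{19}} = \frac{2 i \sqrt{57}}{0 + \frac{1}{19}} = 2 i \sqrt{57} \frac{1}{\frac{1}{19}} = 2 i \sqrt{57} \cdot 19 = 38 i \sqrt{57}$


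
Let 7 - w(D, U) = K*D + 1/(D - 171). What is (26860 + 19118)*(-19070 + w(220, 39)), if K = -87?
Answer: 173429016/49 ≈ 3.5394e+6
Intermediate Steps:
w(D, U) = 7 - 1/(-171 + D) + 87*D (w(D, U) = 7 - (-87*D + 1/(D - 171)) = 7 - (-87*D + 1/(-171 + D)) = 7 - (1/(-171 + D) - 87*D) = 7 + (-1/(-171 + D) + 87*D) = 7 - 1/(-171 + D) + 87*D)
(26860 + 19118)*(-19070 + w(220, 39)) = (26860 + 19118)*(-19070 + (-1198 - 14870*220 + 87*220²)/(-171 + 220)) = 45978*(-19070 + (-1198 - 3271400 + 87*48400)/49) = 45978*(-19070 + (-1198 - 3271400 + 4210800)/49) = 45978*(-19070 + (1/49)*938202) = 45978*(-19070 + 938202/49) = 45978*(3772/49) = 173429016/49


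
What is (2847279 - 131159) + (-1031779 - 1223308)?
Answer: 461033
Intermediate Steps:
(2847279 - 131159) + (-1031779 - 1223308) = 2716120 - 2255087 = 461033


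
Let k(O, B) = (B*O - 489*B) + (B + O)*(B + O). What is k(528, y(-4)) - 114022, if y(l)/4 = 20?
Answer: 258762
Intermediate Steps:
y(l) = 80 (y(l) = 4*20 = 80)
k(O, B) = (B + O)² - 489*B + B*O (k(O, B) = (-489*B + B*O) + (B + O)² = (B + O)² - 489*B + B*O)
k(528, y(-4)) - 114022 = ((80 + 528)² - 489*80 + 80*528) - 114022 = (608² - 39120 + 42240) - 114022 = (369664 - 39120 + 42240) - 114022 = 372784 - 114022 = 258762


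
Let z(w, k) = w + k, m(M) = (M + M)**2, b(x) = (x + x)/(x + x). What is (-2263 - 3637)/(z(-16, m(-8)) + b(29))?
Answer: -5900/241 ≈ -24.481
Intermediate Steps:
b(x) = 1 (b(x) = (2*x)/((2*x)) = (2*x)*(1/(2*x)) = 1)
m(M) = 4*M**2 (m(M) = (2*M)**2 = 4*M**2)
z(w, k) = k + w
(-2263 - 3637)/(z(-16, m(-8)) + b(29)) = (-2263 - 3637)/((4*(-8)**2 - 16) + 1) = -5900/((4*64 - 16) + 1) = -5900/((256 - 16) + 1) = -5900/(240 + 1) = -5900/241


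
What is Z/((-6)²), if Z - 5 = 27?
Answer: 8/9 ≈ 0.88889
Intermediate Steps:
Z = 32 (Z = 5 + 27 = 32)
Z/((-6)²) = 32/(-6)² = 32/36 = (1/36)*32 = 8/9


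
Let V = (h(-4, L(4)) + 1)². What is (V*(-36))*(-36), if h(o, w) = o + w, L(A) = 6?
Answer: 11664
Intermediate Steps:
V = 9 (V = ((-4 + 6) + 1)² = (2 + 1)² = 3² = 9)
(V*(-36))*(-36) = (9*(-36))*(-36) = -324*(-36) = 11664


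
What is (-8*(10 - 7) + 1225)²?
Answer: 1442401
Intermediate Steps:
(-8*(10 - 7) + 1225)² = (-8*3 + 1225)² = (-24 + 1225)² = 1201² = 1442401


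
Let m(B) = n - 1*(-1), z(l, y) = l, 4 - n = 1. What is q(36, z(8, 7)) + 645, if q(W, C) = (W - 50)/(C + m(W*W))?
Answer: 3863/6 ≈ 643.83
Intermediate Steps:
n = 3 (n = 4 - 1*1 = 4 - 1 = 3)
m(B) = 4 (m(B) = 3 - 1*(-1) = 3 + 1 = 4)
q(W, C) = (-50 + W)/(4 + C) (q(W, C) = (W - 50)/(C + 4) = (-50 + W)/(4 + C))
q(36, z(8, 7)) + 645 = (-50 + 36)/(4 + 8) + 645 = -14/12 + 645 = (1/12)*(-14) + 645 = -7/6 + 645 = 3863/6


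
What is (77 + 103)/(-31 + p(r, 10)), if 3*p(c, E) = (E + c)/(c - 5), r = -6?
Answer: -5940/1027 ≈ -5.7838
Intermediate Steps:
p(c, E) = (E + c)/(3*(-5 + c)) (p(c, E) = ((E + c)/(c - 5))/3 = ((E + c)/(-5 + c))/3 = (E + c)/(3*(-5 + c)))
(77 + 103)/(-31 + p(r, 10)) = (77 + 103)/(-31 + (10 - 6)/(3*(-5 - 6))) = 180/(-31 + (1/3)*4/(-11)) = 180/(-31 + (1/3)*(-1/11)*4) = 180/(-31 - 4/33) = 180/(-1027/33) = -33/1027*180 = -5940/1027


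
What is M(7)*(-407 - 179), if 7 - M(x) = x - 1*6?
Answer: -3516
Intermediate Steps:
M(x) = 13 - x (M(x) = 7 - (x - 1*6) = 7 - (x - 6) = 7 - (-6 + x) = 7 + (6 - x) = 13 - x)
M(7)*(-407 - 179) = (13 - 1*7)*(-407 - 179) = (13 - 7)*(-586) = 6*(-586) = -3516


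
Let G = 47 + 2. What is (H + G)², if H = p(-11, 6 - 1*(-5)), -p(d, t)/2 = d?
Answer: 5041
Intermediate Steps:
p(d, t) = -2*d
G = 49
H = 22 (H = -2*(-11) = 22)
(H + G)² = (22 + 49)² = 71² = 5041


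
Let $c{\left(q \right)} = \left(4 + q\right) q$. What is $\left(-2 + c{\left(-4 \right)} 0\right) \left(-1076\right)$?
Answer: $2152$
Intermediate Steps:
$c{\left(q \right)} = q \left(4 + q\right)$
$\left(-2 + c{\left(-4 \right)} 0\right) \left(-1076\right) = \left(-2 + - 4 \left(4 - 4\right) 0\right) \left(-1076\right) = \left(-2 + \left(-4\right) 0 \cdot 0\right) \left(-1076\right) = \left(-2 + 0 \cdot 0\right) \left(-1076\right) = \left(-2 + 0\right) \left(-1076\right) = \left(-2\right) \left(-1076\right) = 2152$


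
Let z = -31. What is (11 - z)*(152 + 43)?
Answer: 8190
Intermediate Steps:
(11 - z)*(152 + 43) = (11 - 1*(-31))*(152 + 43) = (11 + 31)*195 = 42*195 = 8190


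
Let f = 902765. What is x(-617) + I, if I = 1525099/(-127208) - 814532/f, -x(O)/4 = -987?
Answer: 451903675128369/114838930120 ≈ 3935.1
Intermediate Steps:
x(O) = 3948 (x(O) = -4*(-987) = 3948)
I = -1480420985391/114838930120 (I = 1525099/(-127208) - 814532/902765 = 1525099*(-1/127208) - 814532*1/902765 = -1525099/127208 - 814532/902765 = -1480420985391/114838930120 ≈ -12.891)
x(-617) + I = 3948 - 1480420985391/114838930120 = 451903675128369/114838930120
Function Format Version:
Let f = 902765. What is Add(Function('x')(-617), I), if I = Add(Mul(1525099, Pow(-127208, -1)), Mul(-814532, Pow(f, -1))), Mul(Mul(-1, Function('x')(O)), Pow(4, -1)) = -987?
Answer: Rational(451903675128369, 114838930120) ≈ 3935.1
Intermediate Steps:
Function('x')(O) = 3948 (Function('x')(O) = Mul(-4, -987) = 3948)
I = Rational(-1480420985391, 114838930120) (I = Add(Mul(1525099, Pow(-127208, -1)), Mul(-814532, Pow(902765, -1))) = Add(Mul(1525099, Rational(-1, 127208)), Mul(-814532, Rational(1, 902765))) = Add(Rational(-1525099, 127208), Rational(-814532, 902765)) = Rational(-1480420985391, 114838930120) ≈ -12.891)
Add(Function('x')(-617), I) = Add(3948, Rational(-1480420985391, 114838930120)) = Rational(451903675128369, 114838930120)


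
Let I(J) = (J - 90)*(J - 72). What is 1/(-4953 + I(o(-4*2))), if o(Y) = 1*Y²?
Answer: -1/4745 ≈ -0.00021075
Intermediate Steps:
o(Y) = Y²
I(J) = (-90 + J)*(-72 + J)
1/(-4953 + I(o(-4*2))) = 1/(-4953 + (6480 + ((-4*2)²)² - 162*(-4*2)²)) = 1/(-4953 + (6480 + ((-8)²)² - 162*(-8)²)) = 1/(-4953 + (6480 + 64² - 162*64)) = 1/(-4953 + (6480 + 4096 - 10368)) = 1/(-4953 + 208) = 1/(-4745) = -1/4745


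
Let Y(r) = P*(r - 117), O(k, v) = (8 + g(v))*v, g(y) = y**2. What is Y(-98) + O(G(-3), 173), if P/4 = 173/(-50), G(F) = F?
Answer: 25910383/5 ≈ 5.1821e+6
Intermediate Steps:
P = -346/25 (P = 4*(173/(-50)) = 4*(173*(-1/50)) = 4*(-173/50) = -346/25 ≈ -13.840)
O(k, v) = v*(8 + v**2) (O(k, v) = (8 + v**2)*v = v*(8 + v**2))
Y(r) = 40482/25 - 346*r/25 (Y(r) = -346*(r - 117)/25 = -346*(-117 + r)/25 = 40482/25 - 346*r/25)
Y(-98) + O(G(-3), 173) = (40482/25 - 346/25*(-98)) + 173*(8 + 173**2) = (40482/25 + 33908/25) + 173*(8 + 29929) = 14878/5 + 173*29937 = 14878/5 + 5179101 = 25910383/5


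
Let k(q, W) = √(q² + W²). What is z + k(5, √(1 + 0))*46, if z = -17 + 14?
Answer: -3 + 46*√26 ≈ 231.55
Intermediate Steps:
z = -3
k(q, W) = √(W² + q²)
z + k(5, √(1 + 0))*46 = -3 + √((√(1 + 0))² + 5²)*46 = -3 + √((√1)² + 25)*46 = -3 + √(1² + 25)*46 = -3 + √(1 + 25)*46 = -3 + √26*46 = -3 + 46*√26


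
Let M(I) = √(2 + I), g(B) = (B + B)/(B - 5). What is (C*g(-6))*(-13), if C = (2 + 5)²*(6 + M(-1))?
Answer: -53508/11 ≈ -4864.4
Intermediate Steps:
g(B) = 2*B/(-5 + B) (g(B) = (2*B)/(-5 + B) = 2*B/(-5 + B))
C = 343 (C = (2 + 5)²*(6 + √(2 - 1)) = 7²*(6 + √1) = 49*(6 + 1) = 49*7 = 343)
(C*g(-6))*(-13) = (343*(2*(-6)/(-5 - 6)))*(-13) = (343*(2*(-6)/(-11)))*(-13) = (343*(2*(-6)*(-1/11)))*(-13) = (343*(12/11))*(-13) = (4116/11)*(-13) = -53508/11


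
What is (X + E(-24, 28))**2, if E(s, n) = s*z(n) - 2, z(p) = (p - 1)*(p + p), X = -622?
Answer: 1362495744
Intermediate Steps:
z(p) = 2*p*(-1 + p) (z(p) = (-1 + p)*(2*p) = 2*p*(-1 + p))
E(s, n) = -2 + 2*n*s*(-1 + n) (E(s, n) = s*(2*n*(-1 + n)) - 2 = 2*n*s*(-1 + n) - 2 = -2 + 2*n*s*(-1 + n))
(X + E(-24, 28))**2 = (-622 + (-2 + 2*28*(-24)*(-1 + 28)))**2 = (-622 + (-2 + 2*28*(-24)*27))**2 = (-622 + (-2 - 36288))**2 = (-622 - 36290)**2 = (-36912)**2 = 1362495744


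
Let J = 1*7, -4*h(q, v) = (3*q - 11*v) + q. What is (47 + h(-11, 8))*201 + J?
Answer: 16087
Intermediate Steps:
h(q, v) = -q + 11*v/4 (h(q, v) = -((3*q - 11*v) + q)/4 = -((-11*v + 3*q) + q)/4 = -(-11*v + 4*q)/4 = -q + 11*v/4)
J = 7
(47 + h(-11, 8))*201 + J = (47 + (-1*(-11) + (11/4)*8))*201 + 7 = (47 + (11 + 22))*201 + 7 = (47 + 33)*201 + 7 = 80*201 + 7 = 16080 + 7 = 16087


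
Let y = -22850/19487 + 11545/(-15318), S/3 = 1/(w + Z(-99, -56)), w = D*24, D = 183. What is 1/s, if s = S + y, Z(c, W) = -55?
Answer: -1294602592842/2492852236357 ≈ -0.51933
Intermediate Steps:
w = 4392 (w = 183*24 = 4392)
S = 3/4337 (S = 3/(4392 - 55) = 3/4337 ≈ 0.00069172)
y = -574993715/298501866 (y = -22850*1/19487 + 11545*(-1/15318) = -22850/19487 - 11545/15318 = -574993715/298501866 ≈ -1.9263)
s = -2492852236357/1294602592842 (s = 3/4337 - 574993715/298501866 = -2492852236357/1294602592842 ≈ -1.9256)
1/s = 1/(-2492852236357/1294602592842) = -1294602592842/2492852236357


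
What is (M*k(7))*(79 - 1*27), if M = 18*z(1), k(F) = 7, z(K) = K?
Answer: 6552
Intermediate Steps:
M = 18 (M = 18*1 = 18)
(M*k(7))*(79 - 1*27) = (18*7)*(79 - 1*27) = 126*(79 - 27) = 126*52 = 6552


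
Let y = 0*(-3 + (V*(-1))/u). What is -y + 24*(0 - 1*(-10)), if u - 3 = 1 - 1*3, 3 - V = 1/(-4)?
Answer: 240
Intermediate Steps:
V = 13/4 (V = 3 - 1/(-4) = 3 - 1*(-¼) = 3 + ¼ = 13/4 ≈ 3.2500)
u = 1 (u = 3 + (1 - 1*3) = 3 + (1 - 3) = 3 - 2 = 1)
y = 0 (y = 0*(-3 + ((13/4)*(-1))/1) = 0*(-3 - 13/4*1) = 0*(-3 - 13/4) = 0*(-25/4) = 0)
-y + 24*(0 - 1*(-10)) = -1*0 + 24*(0 - 1*(-10)) = 0 + 24*(0 + 10) = 0 + 24*10 = 0 + 240 = 240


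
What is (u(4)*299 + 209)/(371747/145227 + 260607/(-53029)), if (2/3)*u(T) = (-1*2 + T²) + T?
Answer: -31890845536203/9066900563 ≈ -3517.3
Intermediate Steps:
u(T) = -3 + 3*T/2 + 3*T²/2 (u(T) = 3*((-1*2 + T²) + T)/2 = 3*((-2 + T²) + T)/2 = 3*(-2 + T + T²)/2 = -3 + 3*T/2 + 3*T²/2)
(u(4)*299 + 209)/(371747/145227 + 260607/(-53029)) = ((-3 + (3/2)*4 + (3/2)*4²)*299 + 209)/(371747/145227 + 260607/(-53029)) = ((-3 + 6 + (3/2)*16)*299 + 209)/(371747*(1/145227) + 260607*(-1/53029)) = ((-3 + 6 + 24)*299 + 209)/(371747/145227 - 260607/53029) = (27*299 + 209)/(-18133801126/7701242583) = (8073 + 209)*(-7701242583/18133801126) = 8282*(-7701242583/18133801126) = -31890845536203/9066900563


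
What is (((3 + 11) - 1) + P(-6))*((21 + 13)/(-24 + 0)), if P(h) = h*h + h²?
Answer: -1445/12 ≈ -120.42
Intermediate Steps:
P(h) = 2*h² (P(h) = h² + h² = 2*h²)
(((3 + 11) - 1) + P(-6))*((21 + 13)/(-24 + 0)) = (((3 + 11) - 1) + 2*(-6)²)*((21 + 13)/(-24 + 0)) = ((14 - 1) + 2*36)*(34/(-24)) = (13 + 72)*(34*(-1/24)) = 85*(-17/12) = -1445/12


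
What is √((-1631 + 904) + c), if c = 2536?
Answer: 3*√201 ≈ 42.532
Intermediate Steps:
√((-1631 + 904) + c) = √((-1631 + 904) + 2536) = √(-727 + 2536) = √1809 = 3*√201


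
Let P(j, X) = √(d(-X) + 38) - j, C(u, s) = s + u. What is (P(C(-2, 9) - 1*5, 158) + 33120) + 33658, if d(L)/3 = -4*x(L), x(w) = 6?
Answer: 66776 + I*√34 ≈ 66776.0 + 5.831*I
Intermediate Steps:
d(L) = -72 (d(L) = 3*(-4*6) = 3*(-24) = -72)
P(j, X) = -j + I*√34 (P(j, X) = √(-72 + 38) - j = √(-34) - j = I*√34 - j = -j + I*√34)
(P(C(-2, 9) - 1*5, 158) + 33120) + 33658 = ((-((9 - 2) - 1*5) + I*√34) + 33120) + 33658 = ((-(7 - 5) + I*√34) + 33120) + 33658 = ((-1*2 + I*√34) + 33120) + 33658 = ((-2 + I*√34) + 33120) + 33658 = (33118 + I*√34) + 33658 = 66776 + I*√34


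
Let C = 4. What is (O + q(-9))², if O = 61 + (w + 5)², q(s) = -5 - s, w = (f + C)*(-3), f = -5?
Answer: 16641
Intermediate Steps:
w = 3 (w = (-5 + 4)*(-3) = -1*(-3) = 3)
O = 125 (O = 61 + (3 + 5)² = 61 + 8² = 61 + 64 = 125)
(O + q(-9))² = (125 + (-5 - 1*(-9)))² = (125 + (-5 + 9))² = (125 + 4)² = 129² = 16641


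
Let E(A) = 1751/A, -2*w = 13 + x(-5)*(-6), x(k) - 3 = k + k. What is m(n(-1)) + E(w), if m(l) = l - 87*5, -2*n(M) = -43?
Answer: -52489/110 ≈ -477.17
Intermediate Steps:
x(k) = 3 + 2*k (x(k) = 3 + (k + k) = 3 + 2*k)
w = -55/2 (w = -(13 + (3 + 2*(-5))*(-6))/2 = -(13 + (3 - 10)*(-6))/2 = -(13 - 7*(-6))/2 = -(13 + 42)/2 = -½*55 = -55/2 ≈ -27.500)
n(M) = 43/2 (n(M) = -½*(-43) = 43/2)
m(l) = -435 + l (m(l) = l - 435 = -435 + l)
m(n(-1)) + E(w) = (-435 + 43/2) + 1751/(-55/2) = -827/2 + 1751*(-2/55) = -827/2 - 3502/55 = -52489/110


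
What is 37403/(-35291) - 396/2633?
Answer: -112457335/92921203 ≈ -1.2102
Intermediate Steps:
37403/(-35291) - 396/2633 = 37403*(-1/35291) - 396*1/2633 = -37403/35291 - 396/2633 = -112457335/92921203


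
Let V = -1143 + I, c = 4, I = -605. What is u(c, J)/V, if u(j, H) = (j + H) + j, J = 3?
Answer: -11/1748 ≈ -0.0062929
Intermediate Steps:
u(j, H) = H + 2*j (u(j, H) = (H + j) + j = H + 2*j)
V = -1748 (V = -1143 - 605 = -1748)
u(c, J)/V = (3 + 2*4)/(-1748) = (3 + 8)*(-1/1748) = 11*(-1/1748) = -11/1748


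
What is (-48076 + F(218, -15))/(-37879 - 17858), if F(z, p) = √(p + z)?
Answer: 48076/55737 - √203/55737 ≈ 0.86230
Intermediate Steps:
(-48076 + F(218, -15))/(-37879 - 17858) = (-48076 + √(-15 + 218))/(-37879 - 17858) = (-48076 + √203)/(-55737) = (-48076 + √203)*(-1/55737) = 48076/55737 - √203/55737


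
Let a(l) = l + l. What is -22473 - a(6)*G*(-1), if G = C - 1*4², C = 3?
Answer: -22629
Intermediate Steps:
a(l) = 2*l
G = -13 (G = 3 - 1*4² = 3 - 1*16 = 3 - 16 = -13)
-22473 - a(6)*G*(-1) = -22473 - (2*6)*(-13)*(-1) = -22473 - 12*(-13)*(-1) = -22473 - (-156)*(-1) = -22473 - 1*156 = -22473 - 156 = -22629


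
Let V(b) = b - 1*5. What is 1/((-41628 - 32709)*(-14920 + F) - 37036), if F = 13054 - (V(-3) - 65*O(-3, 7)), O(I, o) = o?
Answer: 1/104257775 ≈ 9.5916e-9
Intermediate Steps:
V(b) = -5 + b (V(b) = b - 5 = -5 + b)
F = 13517 (F = 13054 - ((-5 - 3) - 65*7) = 13054 - (-8 - 455) = 13054 - 1*(-463) = 13054 + 463 = 13517)
1/((-41628 - 32709)*(-14920 + F) - 37036) = 1/((-41628 - 32709)*(-14920 + 13517) - 37036) = 1/(-74337*(-1403) - 37036) = 1/(104294811 - 37036) = 1/104257775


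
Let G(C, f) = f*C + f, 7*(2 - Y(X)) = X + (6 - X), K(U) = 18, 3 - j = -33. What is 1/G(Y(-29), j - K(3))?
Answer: 7/270 ≈ 0.025926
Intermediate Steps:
j = 36 (j = 3 - 1*(-33) = 3 + 33 = 36)
Y(X) = 8/7 (Y(X) = 2 - (X + (6 - X))/7 = 2 - ⅐*6 = 2 - 6/7 = 8/7)
G(C, f) = f + C*f (G(C, f) = C*f + f = f + C*f)
1/G(Y(-29), j - K(3)) = 1/((36 - 1*18)*(1 + 8/7)) = 1/((36 - 18)*(15/7)) = 1/(18*(15/7)) = 1/(270/7) = 7/270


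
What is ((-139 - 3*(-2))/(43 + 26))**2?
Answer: 17689/4761 ≈ 3.7154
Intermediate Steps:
((-139 - 3*(-2))/(43 + 26))**2 = ((-139 + 6)/69)**2 = (-133*1/69)**2 = (-133/69)**2 = 17689/4761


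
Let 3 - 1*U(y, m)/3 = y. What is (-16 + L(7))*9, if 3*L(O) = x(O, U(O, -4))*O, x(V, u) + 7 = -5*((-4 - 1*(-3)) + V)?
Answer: -921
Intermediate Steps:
U(y, m) = 9 - 3*y
x(V, u) = -2 - 5*V (x(V, u) = -7 - 5*((-4 - 1*(-3)) + V) = -7 - 5*((-4 + 3) + V) = -7 - 5*(-1 + V) = -7 + (5 - 5*V) = -2 - 5*V)
L(O) = O*(-2 - 5*O)/3 (L(O) = ((-2 - 5*O)*O)/3 = (O*(-2 - 5*O))/3 = O*(-2 - 5*O)/3)
(-16 + L(7))*9 = (-16 - ⅓*7*(2 + 5*7))*9 = (-16 - ⅓*7*(2 + 35))*9 = (-16 - ⅓*7*37)*9 = (-16 - 259/3)*9 = -307/3*9 = -921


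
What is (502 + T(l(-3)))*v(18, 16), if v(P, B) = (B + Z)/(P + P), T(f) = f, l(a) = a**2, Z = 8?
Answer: 1022/3 ≈ 340.67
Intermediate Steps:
v(P, B) = (8 + B)/(2*P) (v(P, B) = (B + 8)/(P + P) = (8 + B)/((2*P)) = (8 + B)*(1/(2*P)) = (8 + B)/(2*P))
(502 + T(l(-3)))*v(18, 16) = (502 + (-3)**2)*((1/2)*(8 + 16)/18) = (502 + 9)*((1/2)*(1/18)*24) = 511*(2/3) = 1022/3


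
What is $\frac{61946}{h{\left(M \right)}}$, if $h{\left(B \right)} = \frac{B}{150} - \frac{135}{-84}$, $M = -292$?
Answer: $- \frac{130086600}{713} \approx -1.8245 \cdot 10^{5}$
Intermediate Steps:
$h{\left(B \right)} = \frac{45}{28} + \frac{B}{150}$ ($h{\left(B \right)} = B \frac{1}{150} - - \frac{45}{28} = \frac{B}{150} + \frac{45}{28} = \frac{45}{28} + \frac{B}{150}$)
$\frac{61946}{h{\left(M \right)}} = \frac{61946}{\frac{45}{28} + \frac{1}{150} \left(-292\right)} = \frac{61946}{\frac{45}{28} - \frac{146}{75}} = \frac{61946}{- \frac{713}{2100}} = 61946 \left(- \frac{2100}{713}\right) = - \frac{130086600}{713}$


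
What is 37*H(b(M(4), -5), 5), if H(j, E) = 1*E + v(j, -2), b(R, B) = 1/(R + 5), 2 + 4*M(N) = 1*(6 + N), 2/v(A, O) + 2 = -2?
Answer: 333/2 ≈ 166.50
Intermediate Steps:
v(A, O) = -½ (v(A, O) = 2/(-2 - 2) = 2/(-4) = 2*(-¼) = -½)
M(N) = 1 + N/4 (M(N) = -½ + (1*(6 + N))/4 = -½ + (6 + N)/4 = -½ + (3/2 + N/4) = 1 + N/4)
b(R, B) = 1/(5 + R)
H(j, E) = -½ + E (H(j, E) = 1*E - ½ = E - ½ = -½ + E)
37*H(b(M(4), -5), 5) = 37*(-½ + 5) = 37*(9/2) = 333/2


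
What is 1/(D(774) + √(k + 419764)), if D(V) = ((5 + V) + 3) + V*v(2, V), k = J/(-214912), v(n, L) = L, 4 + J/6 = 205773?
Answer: 9208334464/5523686651257101 - 8*√75732206826283/38665806558799707 ≈ 1.6653e-6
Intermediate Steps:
J = 1234614 (J = -24 + 6*205773 = -24 + 1234638 = 1234614)
k = -617307/107456 (k = 1234614/(-214912) = 1234614*(-1/214912) = -617307/107456 ≈ -5.7447)
D(V) = 8 + V + V² (D(V) = ((5 + V) + 3) + V*V = (8 + V) + V² = 8 + V + V²)
1/(D(774) + √(k + 419764)) = 1/((8 + 774 + 774²) + √(-617307/107456 + 419764)) = 1/((8 + 774 + 599076) + √(45105543077/107456)) = 1/(599858 + √75732206826283/13432)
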